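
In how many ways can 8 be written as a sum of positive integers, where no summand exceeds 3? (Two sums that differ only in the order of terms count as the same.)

The partitions of 8 that satisfy the conditions:
3, 3, 2
3, 3, 1, 1
3, 2, 2, 1
3, 2, 1, 1, 1
3, 1, 1, 1, 1, 1
2, 2, 2, 2
2, 2, 2, 1, 1
2, 2, 1, 1, 1, 1
2, 1, 1, 1, 1, 1, 1
1, 1, 1, 1, 1, 1, 1, 1
Counting gives 10.

10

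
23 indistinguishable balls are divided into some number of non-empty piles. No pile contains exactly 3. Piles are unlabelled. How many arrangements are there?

628

Enumerating by decreasing first part gives 628 partitions in all.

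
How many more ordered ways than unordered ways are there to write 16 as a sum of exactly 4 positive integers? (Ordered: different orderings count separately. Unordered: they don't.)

Compositions: C(15,3) = 455.
Partitions of 16 into exactly 4 parts: 34.
Difference: 455 − 34 = 421.

421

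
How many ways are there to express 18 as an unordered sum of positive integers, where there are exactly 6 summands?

There are too many to list fully; the first 12 (by largest part) are:
13 + 1 + 1 + 1 + 1 + 1
12 + 2 + 1 + 1 + 1 + 1
11 + 3 + 1 + 1 + 1 + 1
11 + 2 + 2 + 1 + 1 + 1
10 + 4 + 1 + 1 + 1 + 1
10 + 3 + 2 + 1 + 1 + 1
10 + 2 + 2 + 2 + 1 + 1
9 + 5 + 1 + 1 + 1 + 1
9 + 4 + 2 + 1 + 1 + 1
9 + 3 + 3 + 1 + 1 + 1
9 + 3 + 2 + 2 + 1 + 1
9 + 2 + 2 + 2 + 2 + 1
…and 46 more, for 58 total.

58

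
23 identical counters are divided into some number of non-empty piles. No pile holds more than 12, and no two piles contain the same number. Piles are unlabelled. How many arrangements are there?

61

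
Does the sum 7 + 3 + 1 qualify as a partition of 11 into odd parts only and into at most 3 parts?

Yes

The parts sum to 11, and the condition 'every summand is odd' holds; the condition 'there are at most 3 summands' holds.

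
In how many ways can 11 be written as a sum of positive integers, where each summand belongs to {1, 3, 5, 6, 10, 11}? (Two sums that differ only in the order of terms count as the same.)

The partitions of 11 that satisfy the conditions:
11
10+1
6+5
6+3+1+1
6+1+1+1+1+1
5+5+1
5+3+3
5+3+1+1+1
5+1+1+1+1+1+1
3+3+3+1+1
3+3+1+1+1+1+1
3+1+1+1+1+1+1+1+1
1+1+1+1+1+1+1+1+1+1+1
Counting gives 13.

13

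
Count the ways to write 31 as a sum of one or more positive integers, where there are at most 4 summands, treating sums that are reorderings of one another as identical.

A full systematic count gives 321.

321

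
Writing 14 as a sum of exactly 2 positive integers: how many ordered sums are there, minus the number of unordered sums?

Compositions: C(13,1) = 13.
Unordered (partitions into 2 parts): 7.
Difference: 13 − 7 = 6.

6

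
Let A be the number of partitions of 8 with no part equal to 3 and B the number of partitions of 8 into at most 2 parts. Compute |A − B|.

Partitions of 8 with no part equal to 3: 15.
Partitions of 8 into at most 2 parts: 5.
|15 − 5| = 10.

10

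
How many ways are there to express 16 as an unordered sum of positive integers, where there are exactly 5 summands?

37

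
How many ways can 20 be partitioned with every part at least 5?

13

The partitions of 20 that satisfy the conditions:
20
15, 5
14, 6
13, 7
12, 8
11, 9
10, 10
10, 5, 5
9, 6, 5
8, 7, 5
8, 6, 6
7, 7, 6
5, 5, 5, 5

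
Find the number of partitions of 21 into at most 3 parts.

48

A partial list (first 12 by largest part):
21
1, 20
2, 19
1, 1, 19
3, 18
1, 2, 18
4, 17
1, 3, 17
2, 2, 17
5, 16
1, 4, 16
2, 3, 16
…and 36 more, for 48 total.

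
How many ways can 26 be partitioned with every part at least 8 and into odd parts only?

Enumerating:
17, 9
15, 11
13, 13
That's 3 in total.

3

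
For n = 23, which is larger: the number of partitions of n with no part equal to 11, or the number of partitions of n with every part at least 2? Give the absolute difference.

925

Partitions of 23 with no part equal to 11: 1178.
Partitions of 23 with every part at least 2: 253.
|1178 − 253| = 925.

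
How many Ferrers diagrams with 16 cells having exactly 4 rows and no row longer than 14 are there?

34

There are too many to list fully; the first 12 (by largest part) are:
13, 1, 1, 1
12, 2, 1, 1
11, 3, 1, 1
11, 2, 2, 1
10, 4, 1, 1
10, 3, 2, 1
10, 2, 2, 2
9, 5, 1, 1
9, 4, 2, 1
9, 3, 3, 1
9, 3, 2, 2
8, 6, 1, 1
…and 22 more, for 34 total.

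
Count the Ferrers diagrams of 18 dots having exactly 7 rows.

49

A partial list (first 12 by largest part):
12+1+1+1+1+1+1
11+2+1+1+1+1+1
10+3+1+1+1+1+1
10+2+2+1+1+1+1
9+4+1+1+1+1+1
9+3+2+1+1+1+1
9+2+2+2+1+1+1
8+5+1+1+1+1+1
8+4+2+1+1+1+1
8+3+3+1+1+1+1
8+3+2+2+1+1+1
8+2+2+2+2+1+1
…and 37 more, for 49 total.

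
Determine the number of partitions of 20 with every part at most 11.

560

Direct enumeration gives 560 partitions.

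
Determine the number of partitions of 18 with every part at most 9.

There are 318 such partitions.

318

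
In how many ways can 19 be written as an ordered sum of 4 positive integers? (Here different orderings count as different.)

816

Equivalently, choose which 3 of the 18 gaps become plus signs: C(18,3) = 816.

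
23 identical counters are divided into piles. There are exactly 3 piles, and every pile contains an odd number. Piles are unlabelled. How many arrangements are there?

14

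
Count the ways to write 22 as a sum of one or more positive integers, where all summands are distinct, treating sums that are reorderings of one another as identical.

Systematic enumeration (by largest part, then next-largest, …) yields 89.

89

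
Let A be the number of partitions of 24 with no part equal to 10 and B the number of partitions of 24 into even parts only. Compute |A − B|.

Partitions of 24 with no part equal to 10: 1440.
Partitions of 24 into even parts only: 77.
|1440 − 77| = 1363.

1363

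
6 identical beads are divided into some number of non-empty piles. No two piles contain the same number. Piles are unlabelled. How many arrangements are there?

4

The partitions of 6 that satisfy the conditions:
6
1, 5
2, 4
1, 2, 3
That's 4 in total.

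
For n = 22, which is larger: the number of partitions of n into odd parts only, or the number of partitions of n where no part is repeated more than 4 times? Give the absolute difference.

539

Partitions of 22 into odd parts only: 89.
Partitions of 22 where no part is repeated more than 4 times: 628.
|89 − 628| = 539.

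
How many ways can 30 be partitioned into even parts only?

176

Systematic enumeration (by largest part, then next-largest, …) yields 176.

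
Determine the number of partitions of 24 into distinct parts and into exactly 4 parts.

47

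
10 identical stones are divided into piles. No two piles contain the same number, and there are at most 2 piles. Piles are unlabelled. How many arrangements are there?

5

Enumerating:
10
1,9
2,8
3,7
4,6
Counting gives 5.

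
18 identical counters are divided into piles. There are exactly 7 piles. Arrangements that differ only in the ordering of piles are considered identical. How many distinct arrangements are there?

There are too many to list fully; the first 12 (by largest part) are:
12+1+1+1+1+1+1
11+2+1+1+1+1+1
10+3+1+1+1+1+1
10+2+2+1+1+1+1
9+4+1+1+1+1+1
9+3+2+1+1+1+1
9+2+2+2+1+1+1
8+5+1+1+1+1+1
8+4+2+1+1+1+1
8+3+3+1+1+1+1
8+3+2+2+1+1+1
8+2+2+2+2+1+1
…and 37 more, for 49 total.

49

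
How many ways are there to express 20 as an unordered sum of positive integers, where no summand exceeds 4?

108

Direct enumeration gives 108 partitions.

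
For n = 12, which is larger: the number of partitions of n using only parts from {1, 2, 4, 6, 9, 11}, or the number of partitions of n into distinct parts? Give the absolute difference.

Partitions of 12 using only parts from {1, 2, 4, 6, 9, 11}: 26.
Partitions of 12 into distinct parts: 15.
|26 − 15| = 11.

11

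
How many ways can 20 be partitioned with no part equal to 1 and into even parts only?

42

There are too many to list fully; the first 12 (by largest part) are:
20
2+18
4+16
2+2+16
6+14
2+4+14
2+2+2+14
8+12
2+6+12
4+4+12
2+2+4+12
2+2+2+2+12
…and 30 more, for 42 total.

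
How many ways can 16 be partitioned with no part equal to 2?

96

Direct enumeration gives 96 partitions.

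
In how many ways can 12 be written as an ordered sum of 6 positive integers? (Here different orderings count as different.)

Place 5 bars in the 11 internal gaps of a row of 12 dots: C(11,5) = 462.

462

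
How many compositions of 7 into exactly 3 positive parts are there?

Place 2 bars in the 6 internal gaps of a row of 7 dots: C(6,2) = 15.

15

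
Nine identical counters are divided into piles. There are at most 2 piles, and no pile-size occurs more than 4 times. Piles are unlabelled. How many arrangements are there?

Listing the qualifying partitions of 9:
9
8+1
7+2
6+3
5+4
That's 5 in total.

5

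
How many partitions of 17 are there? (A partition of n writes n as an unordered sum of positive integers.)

297

Enumerating by decreasing first part gives 297 partitions in all.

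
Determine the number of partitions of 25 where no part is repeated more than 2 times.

513

Systematic enumeration (by largest part, then next-largest, …) yields 513.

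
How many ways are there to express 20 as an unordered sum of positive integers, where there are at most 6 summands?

282

Direct enumeration gives 282 partitions.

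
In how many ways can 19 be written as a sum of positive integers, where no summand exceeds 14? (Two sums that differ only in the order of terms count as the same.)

478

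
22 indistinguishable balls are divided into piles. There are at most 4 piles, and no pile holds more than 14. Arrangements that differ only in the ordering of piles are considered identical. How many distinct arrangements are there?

105

There are 105 such partitions.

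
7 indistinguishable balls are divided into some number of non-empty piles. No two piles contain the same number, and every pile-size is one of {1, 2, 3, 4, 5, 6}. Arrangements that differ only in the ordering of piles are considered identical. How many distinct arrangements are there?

4

Listing the qualifying partitions of 7:
6 + 1
5 + 2
4 + 3
4 + 2 + 1
That's 4 in total.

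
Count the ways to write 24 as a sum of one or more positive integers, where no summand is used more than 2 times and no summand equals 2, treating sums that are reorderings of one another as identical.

198

Direct enumeration gives 198 partitions.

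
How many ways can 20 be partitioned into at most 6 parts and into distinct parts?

64

A partial list (first 12 by largest part):
20
19 + 1
18 + 2
17 + 3
17 + 2 + 1
16 + 4
16 + 3 + 1
15 + 5
15 + 4 + 1
15 + 3 + 2
14 + 6
14 + 5 + 1
…and 52 more, for 64 total.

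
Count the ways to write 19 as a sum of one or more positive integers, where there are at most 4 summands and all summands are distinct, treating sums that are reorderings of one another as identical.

There are too many to list fully; the first 12 (by largest part) are:
19
1+18
2+17
3+16
1+2+16
4+15
1+3+15
5+14
1+4+14
2+3+14
6+13
1+5+13
…and 37 more, for 49 total.

49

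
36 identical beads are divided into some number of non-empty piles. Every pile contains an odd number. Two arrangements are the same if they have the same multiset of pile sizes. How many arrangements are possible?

Enumerating by decreasing first part gives 668 partitions in all.

668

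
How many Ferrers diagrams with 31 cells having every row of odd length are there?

There are 340 such partitions.

340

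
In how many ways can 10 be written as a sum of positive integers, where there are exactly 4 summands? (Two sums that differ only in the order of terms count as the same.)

Listing the qualifying partitions of 10:
7 + 1 + 1 + 1
6 + 2 + 1 + 1
5 + 3 + 1 + 1
5 + 2 + 2 + 1
4 + 4 + 1 + 1
4 + 3 + 2 + 1
4 + 2 + 2 + 2
3 + 3 + 3 + 1
3 + 3 + 2 + 2

9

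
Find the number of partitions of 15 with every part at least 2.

41

There are too many to list fully; the first 12 (by largest part) are:
15
2, 13
3, 12
4, 11
2, 2, 11
5, 10
2, 3, 10
6, 9
2, 4, 9
3, 3, 9
2, 2, 2, 9
7, 8
…and 29 more, for 41 total.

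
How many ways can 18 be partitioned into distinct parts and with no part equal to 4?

31

There are too many to list fully; the first 12 (by largest part) are:
18
1, 17
2, 16
3, 15
1, 2, 15
1, 3, 14
5, 13
2, 3, 13
6, 12
1, 5, 12
1, 2, 3, 12
7, 11
…and 19 more, for 31 total.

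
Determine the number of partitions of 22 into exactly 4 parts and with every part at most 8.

Enumerating:
8, 8, 5, 1
8, 8, 4, 2
8, 8, 3, 3
8, 7, 6, 1
8, 7, 5, 2
8, 7, 4, 3
8, 6, 6, 2
8, 6, 5, 3
8, 6, 4, 4
8, 5, 5, 4
7, 7, 7, 1
7, 7, 6, 2
7, 7, 5, 3
7, 7, 4, 4
7, 6, 6, 3
7, 6, 5, 4
7, 5, 5, 5
6, 6, 6, 4
6, 6, 5, 5

19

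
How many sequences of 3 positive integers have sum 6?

By stars and bars with positive parts, the count is C(5,2) = 10.

10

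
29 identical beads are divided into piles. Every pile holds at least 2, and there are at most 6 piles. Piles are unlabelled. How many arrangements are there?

517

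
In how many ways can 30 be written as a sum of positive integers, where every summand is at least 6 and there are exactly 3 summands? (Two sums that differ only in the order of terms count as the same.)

19

The partitions of 30 that satisfy the conditions:
6, 6, 18
6, 7, 17
6, 8, 16
7, 7, 16
6, 9, 15
7, 8, 15
6, 10, 14
7, 9, 14
8, 8, 14
6, 11, 13
7, 10, 13
8, 9, 13
6, 12, 12
7, 11, 12
8, 10, 12
9, 9, 12
8, 11, 11
9, 10, 11
10, 10, 10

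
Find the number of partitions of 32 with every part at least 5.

Systematic enumeration (by largest part, then next-largest, …) yields 95.

95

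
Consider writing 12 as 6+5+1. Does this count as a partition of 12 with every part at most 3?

No

The parts sum to 12, and the condition 'no summand exceeds 3' is violated.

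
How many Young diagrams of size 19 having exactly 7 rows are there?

A partial list (first 12 by largest part):
13, 1, 1, 1, 1, 1, 1
12, 2, 1, 1, 1, 1, 1
11, 3, 1, 1, 1, 1, 1
11, 2, 2, 1, 1, 1, 1
10, 4, 1, 1, 1, 1, 1
10, 3, 2, 1, 1, 1, 1
10, 2, 2, 2, 1, 1, 1
9, 5, 1, 1, 1, 1, 1
9, 4, 2, 1, 1, 1, 1
9, 3, 3, 1, 1, 1, 1
9, 3, 2, 2, 1, 1, 1
9, 2, 2, 2, 2, 1, 1
…and 53 more, for 65 total.

65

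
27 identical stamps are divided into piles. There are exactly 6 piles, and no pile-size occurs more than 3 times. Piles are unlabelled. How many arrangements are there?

295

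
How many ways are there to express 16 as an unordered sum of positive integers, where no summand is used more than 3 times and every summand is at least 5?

6

Enumerating:
16
5,11
6,10
7,9
8,8
5,5,6
That's 6 in total.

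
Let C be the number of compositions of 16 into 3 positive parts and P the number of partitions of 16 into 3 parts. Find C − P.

84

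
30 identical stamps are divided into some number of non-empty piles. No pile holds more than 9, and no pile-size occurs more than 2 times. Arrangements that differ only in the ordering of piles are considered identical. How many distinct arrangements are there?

327

Systematic enumeration (by largest part, then next-largest, …) yields 327.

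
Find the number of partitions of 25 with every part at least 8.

The partitions of 25 that satisfy the conditions:
25
17 + 8
16 + 9
15 + 10
14 + 11
13 + 12
9 + 8 + 8

7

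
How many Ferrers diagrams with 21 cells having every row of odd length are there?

Direct enumeration gives 76 partitions.

76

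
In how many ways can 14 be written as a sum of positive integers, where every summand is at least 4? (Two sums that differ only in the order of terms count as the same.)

7

Enumerating:
14
10+4
9+5
8+6
7+7
6+4+4
5+5+4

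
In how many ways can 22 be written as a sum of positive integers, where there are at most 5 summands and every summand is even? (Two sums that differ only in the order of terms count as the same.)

A partial list (first 12 by largest part):
22
20, 2
18, 4
18, 2, 2
16, 6
16, 4, 2
16, 2, 2, 2
14, 8
14, 6, 2
14, 4, 4
14, 4, 2, 2
14, 2, 2, 2, 2
…and 25 more, for 37 total.

37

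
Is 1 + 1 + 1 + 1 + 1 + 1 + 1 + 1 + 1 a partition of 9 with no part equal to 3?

The parts sum to 9, and the condition 'no summand equals 3' holds.

Yes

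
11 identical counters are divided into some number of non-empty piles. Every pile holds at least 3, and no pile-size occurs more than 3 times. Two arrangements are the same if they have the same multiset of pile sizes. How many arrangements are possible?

6

They are:
11
8, 3
7, 4
6, 5
5, 3, 3
4, 4, 3
Counting gives 6.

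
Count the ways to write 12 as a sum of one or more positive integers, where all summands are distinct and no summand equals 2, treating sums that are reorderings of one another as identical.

9

Enumerating:
12
11+1
9+3
8+4
8+3+1
7+5
7+4+1
6+5+1
5+4+3
Counting gives 9.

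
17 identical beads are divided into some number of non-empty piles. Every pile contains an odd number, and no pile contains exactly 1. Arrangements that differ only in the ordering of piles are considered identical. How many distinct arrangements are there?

6

Listing the qualifying partitions of 17:
17
11,3,3
9,5,3
7,7,3
7,5,5
5,3,3,3,3
That's 6 in total.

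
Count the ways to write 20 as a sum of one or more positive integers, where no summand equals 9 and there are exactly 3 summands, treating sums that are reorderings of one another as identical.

A partial list (first 12 by largest part):
1, 1, 18
1, 2, 17
1, 3, 16
2, 2, 16
1, 4, 15
2, 3, 15
1, 5, 14
2, 4, 14
3, 3, 14
1, 6, 13
2, 5, 13
3, 4, 13
…and 16 more, for 28 total.

28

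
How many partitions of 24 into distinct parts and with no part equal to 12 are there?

108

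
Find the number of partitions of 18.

Enumerating by decreasing first part gives 385 partitions in all.

385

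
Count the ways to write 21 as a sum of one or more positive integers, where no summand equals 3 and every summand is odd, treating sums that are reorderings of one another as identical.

30

There are too many to list fully; the first 12 (by largest part) are:
21
19 + 1 + 1
17 + 1 + 1 + 1 + 1
15 + 5 + 1
15 + 1 + 1 + 1 + 1 + 1 + 1
13 + 7 + 1
13 + 5 + 1 + 1 + 1
13 + 1 + 1 + 1 + 1 + 1 + 1 + 1 + 1
11 + 9 + 1
11 + 7 + 1 + 1 + 1
11 + 5 + 5
11 + 5 + 1 + 1 + 1 + 1 + 1
…and 18 more, for 30 total.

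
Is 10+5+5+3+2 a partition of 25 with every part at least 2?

The parts sum to 25, and the condition 'every summand is at least 2' holds.

Yes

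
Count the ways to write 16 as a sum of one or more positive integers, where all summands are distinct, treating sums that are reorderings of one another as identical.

A partial list (first 12 by largest part):
16
15, 1
14, 2
13, 3
13, 2, 1
12, 4
12, 3, 1
11, 5
11, 4, 1
11, 3, 2
10, 6
10, 5, 1
…and 20 more, for 32 total.

32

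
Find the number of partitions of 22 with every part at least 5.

The partitions of 22 that satisfy the conditions:
22
5 + 17
6 + 16
7 + 15
8 + 14
9 + 13
10 + 12
5 + 5 + 12
11 + 11
5 + 6 + 11
5 + 7 + 10
6 + 6 + 10
5 + 8 + 9
6 + 7 + 9
6 + 8 + 8
7 + 7 + 8
5 + 5 + 5 + 7
5 + 5 + 6 + 6
Counting gives 18.

18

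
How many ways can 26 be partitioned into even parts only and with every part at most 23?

99

Direct enumeration gives 99 partitions.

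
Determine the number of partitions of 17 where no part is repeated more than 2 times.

108

Counting exhaustively, 108 partitions satisfy the conditions.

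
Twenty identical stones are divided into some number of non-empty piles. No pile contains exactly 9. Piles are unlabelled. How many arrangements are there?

A full systematic count gives 571.

571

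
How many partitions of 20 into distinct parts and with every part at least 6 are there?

5

They are:
20
6,14
7,13
8,12
9,11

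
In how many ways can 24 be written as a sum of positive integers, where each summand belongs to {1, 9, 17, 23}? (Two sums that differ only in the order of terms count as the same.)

5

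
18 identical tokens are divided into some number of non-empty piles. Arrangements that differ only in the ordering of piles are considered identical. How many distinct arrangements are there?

385

Systematic enumeration (by largest part, then next-largest, …) yields 385.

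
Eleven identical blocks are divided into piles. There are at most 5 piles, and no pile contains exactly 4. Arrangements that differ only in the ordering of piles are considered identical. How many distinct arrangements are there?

26

There are too many to list fully; the first 12 (by largest part) are:
11
10,1
9,2
9,1,1
8,3
8,2,1
8,1,1,1
7,3,1
7,2,2
7,2,1,1
7,1,1,1,1
6,5
…and 14 more, for 26 total.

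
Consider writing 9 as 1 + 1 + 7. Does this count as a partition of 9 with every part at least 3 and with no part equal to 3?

No

The parts sum to 9, and the condition 'every summand is at least 3' is violated.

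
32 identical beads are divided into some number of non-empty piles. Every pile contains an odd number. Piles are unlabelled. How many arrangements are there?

There are 390 such partitions.

390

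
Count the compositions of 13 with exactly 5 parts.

Equivalently, choose which 4 of the 12 gaps become plus signs: C(12,4) = 495.

495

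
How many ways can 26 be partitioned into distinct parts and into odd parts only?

12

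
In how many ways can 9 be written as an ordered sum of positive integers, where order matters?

256

The number of compositions of n is 2^(n−1); here 2^8 = 256.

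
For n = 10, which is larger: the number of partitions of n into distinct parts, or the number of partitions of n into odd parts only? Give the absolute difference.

Partitions of 10 into distinct parts: 10.
Partitions of 10 into odd parts only: 10.
|10 − 10| = 0.

0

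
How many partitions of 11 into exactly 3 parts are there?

10

The partitions of 11 that satisfy the conditions:
9 + 1 + 1
8 + 2 + 1
7 + 3 + 1
7 + 2 + 2
6 + 4 + 1
6 + 3 + 2
5 + 5 + 1
5 + 4 + 2
5 + 3 + 3
4 + 4 + 3
That's 10 in total.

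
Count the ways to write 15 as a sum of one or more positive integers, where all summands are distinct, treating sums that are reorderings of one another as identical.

27

There are too many to list fully; the first 12 (by largest part) are:
15
14,1
13,2
12,3
12,2,1
11,4
11,3,1
10,5
10,4,1
10,3,2
9,6
9,5,1
…and 15 more, for 27 total.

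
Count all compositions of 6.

32

The number of compositions of n is 2^(n−1); here 2^5 = 32.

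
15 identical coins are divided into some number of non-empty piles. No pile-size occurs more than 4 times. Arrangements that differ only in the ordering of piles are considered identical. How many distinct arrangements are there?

127

A full systematic count gives 127.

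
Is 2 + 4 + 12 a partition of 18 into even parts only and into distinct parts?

Yes

The parts sum to 18, and the condition 'every summand is even' holds; the condition 'all summands are distinct' holds.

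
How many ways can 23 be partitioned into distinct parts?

104

A full systematic count gives 104.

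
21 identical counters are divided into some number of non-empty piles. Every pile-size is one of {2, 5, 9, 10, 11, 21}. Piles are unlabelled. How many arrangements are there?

10

They are:
21
11+10
11+5+5
11+2+2+2+2+2
10+9+2
10+5+2+2+2
9+5+5+2
9+2+2+2+2+2+2
5+5+5+2+2+2
5+2+2+2+2+2+2+2+2
Counting gives 10.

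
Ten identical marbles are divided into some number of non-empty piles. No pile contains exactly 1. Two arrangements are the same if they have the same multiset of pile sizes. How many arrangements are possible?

12

The partitions of 10 that satisfy the conditions:
10
8,2
7,3
6,4
6,2,2
5,5
5,3,2
4,4,2
4,3,3
4,2,2,2
3,3,2,2
2,2,2,2,2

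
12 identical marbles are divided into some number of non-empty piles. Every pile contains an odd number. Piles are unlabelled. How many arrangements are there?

15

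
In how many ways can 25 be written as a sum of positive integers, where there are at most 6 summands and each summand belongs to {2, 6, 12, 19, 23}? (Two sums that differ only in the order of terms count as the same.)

They are:
23,2
19,6
19,2,2,2

3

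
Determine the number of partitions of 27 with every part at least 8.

Enumerating:
27
19+8
18+9
17+10
16+11
15+12
14+13
11+8+8
10+9+8
9+9+9
That's 10 in total.

10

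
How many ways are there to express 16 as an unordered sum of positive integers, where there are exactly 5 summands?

37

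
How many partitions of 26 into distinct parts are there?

Counting exhaustively, 165 partitions satisfy the conditions.

165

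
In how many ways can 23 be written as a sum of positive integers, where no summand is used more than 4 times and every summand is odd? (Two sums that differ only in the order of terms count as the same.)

54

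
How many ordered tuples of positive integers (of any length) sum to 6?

The number of compositions of n is 2^(n−1); here 2^5 = 32.

32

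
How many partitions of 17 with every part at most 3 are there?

A partial list (first 12 by largest part):
3+3+3+3+3+2
3+3+3+3+3+1+1
3+3+3+3+2+2+1
3+3+3+3+2+1+1+1
3+3+3+3+1+1+1+1+1
3+3+3+2+2+2+2
3+3+3+2+2+2+1+1
3+3+3+2+2+1+1+1+1
3+3+3+2+1+1+1+1+1+1
3+3+3+1+1+1+1+1+1+1+1
3+3+2+2+2+2+2+1
3+3+2+2+2+2+1+1+1
…and 21 more, for 33 total.

33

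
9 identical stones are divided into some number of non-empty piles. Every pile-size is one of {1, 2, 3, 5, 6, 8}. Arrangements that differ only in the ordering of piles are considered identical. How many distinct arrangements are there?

They are:
1 + 8
3 + 6
1 + 2 + 6
1 + 1 + 1 + 6
1 + 3 + 5
2 + 2 + 5
1 + 1 + 2 + 5
1 + 1 + 1 + 1 + 5
3 + 3 + 3
1 + 2 + 3 + 3
1 + 1 + 1 + 3 + 3
2 + 2 + 2 + 3
1 + 1 + 2 + 2 + 3
1 + 1 + 1 + 1 + 2 + 3
1 + 1 + 1 + 1 + 1 + 1 + 3
1 + 2 + 2 + 2 + 2
1 + 1 + 1 + 2 + 2 + 2
1 + 1 + 1 + 1 + 1 + 2 + 2
1 + 1 + 1 + 1 + 1 + 1 + 1 + 2
1 + 1 + 1 + 1 + 1 + 1 + 1 + 1 + 1
Counting gives 20.

20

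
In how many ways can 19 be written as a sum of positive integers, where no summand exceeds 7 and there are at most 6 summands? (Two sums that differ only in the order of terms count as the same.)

90

Enumerating by decreasing first part gives 90 partitions in all.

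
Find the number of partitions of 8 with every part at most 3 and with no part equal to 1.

2

Enumerating:
3,3,2
2,2,2,2
Counting gives 2.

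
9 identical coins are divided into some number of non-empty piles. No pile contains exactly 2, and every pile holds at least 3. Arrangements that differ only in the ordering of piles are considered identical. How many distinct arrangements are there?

Enumerating:
9
6 + 3
5 + 4
3 + 3 + 3

4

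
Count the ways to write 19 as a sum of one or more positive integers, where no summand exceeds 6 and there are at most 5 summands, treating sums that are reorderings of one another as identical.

25

They are:
6 + 6 + 6 + 1
6 + 6 + 5 + 2
6 + 6 + 5 + 1 + 1
6 + 6 + 4 + 3
6 + 6 + 4 + 2 + 1
6 + 6 + 3 + 3 + 1
6 + 6 + 3 + 2 + 2
6 + 5 + 5 + 3
6 + 5 + 5 + 2 + 1
6 + 5 + 4 + 4
6 + 5 + 4 + 3 + 1
6 + 5 + 4 + 2 + 2
6 + 5 + 3 + 3 + 2
6 + 4 + 4 + 4 + 1
6 + 4 + 4 + 3 + 2
6 + 4 + 3 + 3 + 3
5 + 5 + 5 + 4
5 + 5 + 5 + 3 + 1
5 + 5 + 5 + 2 + 2
5 + 5 + 4 + 4 + 1
5 + 5 + 4 + 3 + 2
5 + 5 + 3 + 3 + 3
5 + 4 + 4 + 4 + 2
5 + 4 + 4 + 3 + 3
4 + 4 + 4 + 4 + 3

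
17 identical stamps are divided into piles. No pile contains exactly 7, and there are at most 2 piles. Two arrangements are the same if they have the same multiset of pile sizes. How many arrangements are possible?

Listing the qualifying partitions of 17:
17
1, 16
2, 15
3, 14
4, 13
5, 12
6, 11
8, 9

8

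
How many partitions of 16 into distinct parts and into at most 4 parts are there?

A partial list (first 12 by largest part):
16
15+1
14+2
13+3
13+2+1
12+4
12+3+1
11+5
11+4+1
11+3+2
10+6
10+5+1
…and 19 more, for 31 total.

31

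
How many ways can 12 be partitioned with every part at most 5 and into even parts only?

4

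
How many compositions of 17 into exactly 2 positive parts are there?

16

A composition of 17 into 2 positive parts is chosen by placing 1 dividers among the 16 gaps between 17 units: C(16,1) = 16.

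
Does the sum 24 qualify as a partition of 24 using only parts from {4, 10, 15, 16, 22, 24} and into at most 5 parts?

Yes

The parts sum to 24, and the condition 'each summand belongs to {4, 10, 15, 16, 22, 24}' holds; the condition 'there are at most 5 summands' holds.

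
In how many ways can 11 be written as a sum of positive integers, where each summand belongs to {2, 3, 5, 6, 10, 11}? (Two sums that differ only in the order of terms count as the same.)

7

They are:
11
6,5
6,3,2
5,3,3
5,2,2,2
3,3,3,2
3,2,2,2,2
Counting gives 7.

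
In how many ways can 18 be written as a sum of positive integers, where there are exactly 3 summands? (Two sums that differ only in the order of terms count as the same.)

A partial list (first 12 by largest part):
16, 1, 1
15, 2, 1
14, 3, 1
14, 2, 2
13, 4, 1
13, 3, 2
12, 5, 1
12, 4, 2
12, 3, 3
11, 6, 1
11, 5, 2
11, 4, 3
…and 15 more, for 27 total.

27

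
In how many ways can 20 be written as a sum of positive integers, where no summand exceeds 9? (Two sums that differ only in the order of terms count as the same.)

488

A full systematic count gives 488.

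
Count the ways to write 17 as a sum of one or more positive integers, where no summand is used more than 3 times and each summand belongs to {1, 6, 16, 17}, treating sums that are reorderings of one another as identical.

Listing the qualifying partitions of 17:
17
16+1
That's 2 in total.

2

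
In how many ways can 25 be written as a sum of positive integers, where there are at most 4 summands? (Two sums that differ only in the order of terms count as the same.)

185

Direct enumeration gives 185 partitions.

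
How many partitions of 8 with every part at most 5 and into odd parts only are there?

5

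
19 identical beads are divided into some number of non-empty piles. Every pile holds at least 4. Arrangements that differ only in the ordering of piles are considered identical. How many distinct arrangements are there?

18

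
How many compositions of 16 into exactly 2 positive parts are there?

15

By stars and bars with positive parts, the count is C(15,1) = 15.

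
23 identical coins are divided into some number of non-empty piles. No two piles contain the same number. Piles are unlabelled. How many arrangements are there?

104

Enumerating by decreasing first part gives 104 partitions in all.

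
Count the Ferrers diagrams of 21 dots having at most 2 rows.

Listing the qualifying partitions of 21:
21
20 + 1
19 + 2
18 + 3
17 + 4
16 + 5
15 + 6
14 + 7
13 + 8
12 + 9
11 + 10

11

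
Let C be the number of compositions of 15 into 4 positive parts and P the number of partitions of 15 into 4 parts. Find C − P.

Ordered (compositions into 4 parts): C(14,3) = 364.
Partitions of 15 into exactly 4 parts: 27.
Difference: 364 − 27 = 337.

337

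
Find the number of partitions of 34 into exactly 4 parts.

297

There are 297 such partitions.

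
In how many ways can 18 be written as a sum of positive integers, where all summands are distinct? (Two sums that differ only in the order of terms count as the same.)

There are too many to list fully; the first 12 (by largest part) are:
18
1+17
2+16
3+15
1+2+15
4+14
1+3+14
5+13
1+4+13
2+3+13
6+12
1+5+12
…and 34 more, for 46 total.

46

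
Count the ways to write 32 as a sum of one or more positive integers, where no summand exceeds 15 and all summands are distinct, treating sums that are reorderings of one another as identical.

222

A full systematic count gives 222.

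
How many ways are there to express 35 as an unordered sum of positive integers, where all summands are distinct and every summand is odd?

A partial list (first 12 by largest part):
35
31,3,1
29,5,1
27,7,1
27,5,3
25,9,1
25,7,3
23,11,1
23,9,3
23,7,5
21,13,1
21,11,3
…and 17 more, for 29 total.

29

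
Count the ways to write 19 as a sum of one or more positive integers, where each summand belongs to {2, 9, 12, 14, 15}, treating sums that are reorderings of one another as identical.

The partitions of 19 that satisfy the conditions:
2, 2, 15
2, 2, 2, 2, 2, 9
Counting gives 2.

2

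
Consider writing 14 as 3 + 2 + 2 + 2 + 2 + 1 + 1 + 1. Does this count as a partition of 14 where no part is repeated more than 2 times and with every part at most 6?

No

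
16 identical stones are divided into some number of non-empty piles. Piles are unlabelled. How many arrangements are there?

Enumerating by decreasing first part gives 231 partitions in all.

231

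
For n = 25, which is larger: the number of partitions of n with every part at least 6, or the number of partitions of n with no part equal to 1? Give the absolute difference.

366

Partitions of 25 with every part at least 6: 17.
Partitions of 25 with no part equal to 1: 383.
|17 − 383| = 366.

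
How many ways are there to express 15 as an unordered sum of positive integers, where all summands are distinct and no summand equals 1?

Listing the qualifying partitions of 15:
15
2+13
3+12
4+11
5+10
2+3+10
6+9
2+4+9
7+8
2+5+8
3+4+8
2+6+7
3+5+7
4+5+6
2+3+4+6

15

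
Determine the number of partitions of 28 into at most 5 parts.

Counting exhaustively, 540 partitions satisfy the conditions.

540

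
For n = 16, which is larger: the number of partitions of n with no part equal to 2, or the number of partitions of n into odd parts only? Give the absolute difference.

Partitions of 16 with no part equal to 2: 96.
Partitions of 16 into odd parts only: 32.
|96 − 32| = 64.

64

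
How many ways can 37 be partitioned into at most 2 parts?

19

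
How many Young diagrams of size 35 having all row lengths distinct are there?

Enumerating by decreasing first part gives 585 partitions in all.

585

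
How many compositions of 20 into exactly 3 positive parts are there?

By stars and bars with positive parts, the count is C(19,2) = 171.

171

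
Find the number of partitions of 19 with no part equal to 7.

Systematic enumeration (by largest part, then next-largest, …) yields 413.

413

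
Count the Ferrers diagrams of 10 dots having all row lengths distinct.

Enumerating:
10
1, 9
2, 8
3, 7
1, 2, 7
4, 6
1, 3, 6
1, 4, 5
2, 3, 5
1, 2, 3, 4

10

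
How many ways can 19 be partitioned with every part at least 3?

A partial list (first 12 by largest part):
19
16 + 3
15 + 4
14 + 5
13 + 6
13 + 3 + 3
12 + 7
12 + 4 + 3
11 + 8
11 + 5 + 3
11 + 4 + 4
10 + 9
…and 27 more, for 39 total.

39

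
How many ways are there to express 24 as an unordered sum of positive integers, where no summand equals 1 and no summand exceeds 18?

313

There are 313 such partitions.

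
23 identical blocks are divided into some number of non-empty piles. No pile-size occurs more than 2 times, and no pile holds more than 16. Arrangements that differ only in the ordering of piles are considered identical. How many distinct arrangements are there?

333

Systematic enumeration (by largest part, then next-largest, …) yields 333.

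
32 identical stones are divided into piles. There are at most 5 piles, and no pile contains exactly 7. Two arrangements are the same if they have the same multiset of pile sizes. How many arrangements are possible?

Counting exhaustively, 646 partitions satisfy the conditions.

646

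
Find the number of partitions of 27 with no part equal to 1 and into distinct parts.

103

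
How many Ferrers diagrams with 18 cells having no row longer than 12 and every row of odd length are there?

There are too many to list fully; the first 12 (by largest part) are:
7 + 11
1 + 1 + 5 + 11
1 + 3 + 3 + 11
1 + 1 + 1 + 1 + 3 + 11
1 + 1 + 1 + 1 + 1 + 1 + 1 + 11
9 + 9
1 + 1 + 7 + 9
1 + 3 + 5 + 9
1 + 1 + 1 + 1 + 5 + 9
3 + 3 + 3 + 9
1 + 1 + 1 + 3 + 3 + 9
1 + 1 + 1 + 1 + 1 + 1 + 3 + 9
…and 28 more, for 40 total.

40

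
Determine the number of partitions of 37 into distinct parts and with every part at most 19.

A full systematic count gives 553.

553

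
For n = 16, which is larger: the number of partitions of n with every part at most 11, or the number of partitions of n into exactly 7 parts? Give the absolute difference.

Partitions of 16 with every part at most 11: 219.
Partitions of 16 into exactly 7 parts: 28.
|219 − 28| = 191.

191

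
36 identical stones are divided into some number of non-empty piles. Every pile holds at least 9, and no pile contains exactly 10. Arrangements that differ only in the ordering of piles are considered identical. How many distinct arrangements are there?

18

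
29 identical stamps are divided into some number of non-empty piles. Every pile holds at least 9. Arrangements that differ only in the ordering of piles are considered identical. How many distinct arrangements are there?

9

Enumerating:
29
20,9
19,10
18,11
17,12
16,13
15,14
11,9,9
10,10,9
Counting gives 9.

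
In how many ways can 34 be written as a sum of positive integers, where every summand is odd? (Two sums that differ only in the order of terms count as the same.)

512

Direct enumeration gives 512 partitions.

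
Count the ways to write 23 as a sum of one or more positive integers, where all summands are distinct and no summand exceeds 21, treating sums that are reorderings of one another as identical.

102

Direct enumeration gives 102 partitions.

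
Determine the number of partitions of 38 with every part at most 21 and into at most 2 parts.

The partitions of 38 that satisfy the conditions:
21 + 17
20 + 18
19 + 19
That's 3 in total.

3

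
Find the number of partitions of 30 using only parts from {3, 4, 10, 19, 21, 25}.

9

Listing the qualifying partitions of 30:
21, 3, 3, 3
19, 4, 4, 3
10, 10, 10
10, 10, 4, 3, 3
10, 4, 4, 4, 4, 4
10, 4, 4, 3, 3, 3, 3
4, 4, 4, 4, 4, 4, 3, 3
4, 4, 4, 3, 3, 3, 3, 3, 3
3, 3, 3, 3, 3, 3, 3, 3, 3, 3
Counting gives 9.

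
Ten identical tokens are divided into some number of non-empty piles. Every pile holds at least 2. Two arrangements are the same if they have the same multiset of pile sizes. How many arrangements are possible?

12

Listing the qualifying partitions of 10:
10
2 + 8
3 + 7
4 + 6
2 + 2 + 6
5 + 5
2 + 3 + 5
2 + 4 + 4
3 + 3 + 4
2 + 2 + 2 + 4
2 + 2 + 3 + 3
2 + 2 + 2 + 2 + 2
Counting gives 12.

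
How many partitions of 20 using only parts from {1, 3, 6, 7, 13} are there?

A partial list (first 12 by largest part):
7 + 13
1 + 6 + 13
1 + 3 + 3 + 13
1 + 1 + 1 + 1 + 3 + 13
1 + 1 + 1 + 1 + 1 + 1 + 1 + 13
6 + 7 + 7
3 + 3 + 7 + 7
1 + 1 + 1 + 3 + 7 + 7
1 + 1 + 1 + 1 + 1 + 1 + 7 + 7
1 + 6 + 6 + 7
1 + 3 + 3 + 6 + 7
1 + 1 + 1 + 1 + 3 + 6 + 7
…and 22 more, for 34 total.

34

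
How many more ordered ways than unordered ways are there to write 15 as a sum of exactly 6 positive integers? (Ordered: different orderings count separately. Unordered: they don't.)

Compositions: C(14,5) = 2002.
Unordered (partitions into 6 parts): 26.
Difference: 2002 − 26 = 1976.

1976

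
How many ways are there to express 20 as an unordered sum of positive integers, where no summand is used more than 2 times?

202

Direct enumeration gives 202 partitions.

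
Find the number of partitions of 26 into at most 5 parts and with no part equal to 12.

380

Systematic enumeration (by largest part, then next-largest, …) yields 380.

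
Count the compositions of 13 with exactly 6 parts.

792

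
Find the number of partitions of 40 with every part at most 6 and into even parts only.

There are too many to list fully; the first 12 (by largest part) are:
6 + 6 + 6 + 6 + 6 + 6 + 4
6 + 6 + 6 + 6 + 6 + 6 + 2 + 2
6 + 6 + 6 + 6 + 6 + 4 + 4 + 2
6 + 6 + 6 + 6 + 6 + 4 + 2 + 2 + 2
6 + 6 + 6 + 6 + 6 + 2 + 2 + 2 + 2 + 2
6 + 6 + 6 + 6 + 4 + 4 + 4 + 4
6 + 6 + 6 + 6 + 4 + 4 + 4 + 2 + 2
6 + 6 + 6 + 6 + 4 + 4 + 2 + 2 + 2 + 2
6 + 6 + 6 + 6 + 4 + 2 + 2 + 2 + 2 + 2 + 2
6 + 6 + 6 + 6 + 2 + 2 + 2 + 2 + 2 + 2 + 2 + 2
6 + 6 + 6 + 4 + 4 + 4 + 4 + 4 + 2
6 + 6 + 6 + 4 + 4 + 4 + 4 + 2 + 2 + 2
…and 32 more, for 44 total.

44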